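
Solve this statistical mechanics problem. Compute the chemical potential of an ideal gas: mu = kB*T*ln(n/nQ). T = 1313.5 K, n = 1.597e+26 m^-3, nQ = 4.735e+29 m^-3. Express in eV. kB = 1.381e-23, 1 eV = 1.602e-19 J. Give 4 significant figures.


Step 1: n/nQ = 1.597e+26/4.735e+29 = 0.0003373
Step 2: ln(n/nQ) = -7.995
Step 3: mu = kB*T*ln(n/nQ) = 1.814e-20*-7.995 = -1.45e-19 J
Step 4: Convert to eV: -1.45e-19/1.602e-19 = -0.9052 eV

-0.9052


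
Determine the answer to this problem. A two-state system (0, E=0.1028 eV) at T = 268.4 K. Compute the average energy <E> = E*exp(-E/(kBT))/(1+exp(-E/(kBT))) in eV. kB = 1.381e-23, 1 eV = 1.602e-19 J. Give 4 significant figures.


Step 1: beta*E = 0.1028*1.602e-19/(1.381e-23*268.4) = 4.443
Step 2: exp(-beta*E) = 0.01176
Step 3: <E> = 0.1028*0.01176/(1+0.01176) = 0.001195 eV

0.001195


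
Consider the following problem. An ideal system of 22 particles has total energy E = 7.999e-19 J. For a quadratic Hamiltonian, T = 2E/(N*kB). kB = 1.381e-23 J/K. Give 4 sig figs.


Step 1: Numerator = 2*E = 2*7.999e-19 = 1.6e-18 J
Step 2: Denominator = N*kB = 22*1.381e-23 = 3.038e-22
Step 3: T = 1.6e-18 / 3.038e-22 = 5266 K

5266


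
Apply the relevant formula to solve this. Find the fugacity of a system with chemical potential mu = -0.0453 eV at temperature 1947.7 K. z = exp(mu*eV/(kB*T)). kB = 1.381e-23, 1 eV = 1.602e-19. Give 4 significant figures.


Step 1: Convert mu to Joules: -0.0453*1.602e-19 = -7.257e-21 J
Step 2: kB*T = 1.381e-23*1947.7 = 2.69e-20 J
Step 3: mu/(kB*T) = -0.2698
Step 4: z = exp(-0.2698) = 0.7635

0.7635


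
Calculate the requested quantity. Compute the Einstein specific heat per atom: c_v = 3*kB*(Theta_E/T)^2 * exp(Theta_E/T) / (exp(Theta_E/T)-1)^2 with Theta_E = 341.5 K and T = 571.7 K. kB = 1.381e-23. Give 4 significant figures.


Step 1: x = Theta_E/T = 341.5/571.7 = 0.5973
Step 2: x^2 = 0.3568
Step 3: exp(x) = 1.817
Step 4: c_v = 3*1.381e-23*0.3568*1.817/(1.817-1)^2 = 4.022e-23

4.022e-23


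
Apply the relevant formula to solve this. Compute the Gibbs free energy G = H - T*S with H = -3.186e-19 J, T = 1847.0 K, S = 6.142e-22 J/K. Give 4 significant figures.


Step 1: T*S = 1847.0 * 6.142e-22 = 1.134e-18 J
Step 2: G = H - T*S = -3.186e-19 - 1.134e-18
Step 3: G = -1.453e-18 J

-1.453e-18


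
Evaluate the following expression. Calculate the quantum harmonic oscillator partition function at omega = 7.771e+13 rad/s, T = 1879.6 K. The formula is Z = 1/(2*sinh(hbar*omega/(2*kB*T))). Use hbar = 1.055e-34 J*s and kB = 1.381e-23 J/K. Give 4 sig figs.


Step 1: Compute x = hbar*omega/(kB*T) = 1.055e-34*7.771e+13/(1.381e-23*1879.6) = 0.3158
Step 2: x/2 = 0.1579
Step 3: sinh(x/2) = 0.1586
Step 4: Z = 1/(2*0.1586) = 3.153

3.153


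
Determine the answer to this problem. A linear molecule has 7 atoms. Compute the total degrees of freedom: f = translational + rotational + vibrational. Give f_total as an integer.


Step 1: Translational DOF = 3
Step 2: Rotational DOF (linear) = 2
Step 3: Vibrational DOF = 3*7 - 5 = 16
Step 4: Total = 3 + 2 + 16 = 21

21


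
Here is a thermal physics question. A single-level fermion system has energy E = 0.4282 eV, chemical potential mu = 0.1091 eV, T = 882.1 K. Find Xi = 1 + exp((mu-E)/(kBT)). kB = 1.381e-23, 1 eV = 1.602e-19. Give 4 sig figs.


Step 1: (mu - E) = 0.1091 - 0.4282 = -0.3191 eV
Step 2: x = (mu-E)*eV/(kB*T) = -0.3191*1.602e-19/(1.381e-23*882.1) = -4.196
Step 3: exp(x) = 0.01505
Step 4: Xi = 1 + 0.01505 = 1.015

1.015


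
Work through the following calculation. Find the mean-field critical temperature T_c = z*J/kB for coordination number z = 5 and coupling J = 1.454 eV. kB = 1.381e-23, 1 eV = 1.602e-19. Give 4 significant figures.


Step 1: z*J = 5*1.454 = 7.27 eV
Step 2: Convert to Joules: 7.27*1.602e-19 = 1.165e-18 J
Step 3: T_c = 1.165e-18 / 1.381e-23 = 8.433e+04 K

8.433e+04


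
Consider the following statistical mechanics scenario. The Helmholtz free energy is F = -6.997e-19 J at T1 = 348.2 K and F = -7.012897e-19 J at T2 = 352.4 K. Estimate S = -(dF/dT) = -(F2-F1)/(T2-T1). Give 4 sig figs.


Step 1: dF = F2 - F1 = -7.012897e-19 - (-6.997e-19) = -1.5897e-21 J
Step 2: dT = T2 - T1 = 352.4 - 348.2 = 4.2 K
Step 3: S = -dF/dT = -(-1.5897e-21)/4.2 = 3.785e-22 J/K

3.785e-22


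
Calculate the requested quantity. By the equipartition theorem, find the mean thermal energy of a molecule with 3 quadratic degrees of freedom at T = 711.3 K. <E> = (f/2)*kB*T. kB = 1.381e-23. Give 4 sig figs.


Step 1: f/2 = 3/2 = 1.5
Step 2: kB*T = 1.381e-23 * 711.3 = 9.823e-21
Step 3: <E> = 1.5 * 9.823e-21 = 1.473e-20 J

1.473e-20


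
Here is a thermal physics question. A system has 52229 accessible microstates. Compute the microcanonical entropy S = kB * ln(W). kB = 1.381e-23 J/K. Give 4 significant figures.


Step 1: ln(W) = ln(52229) = 10.86
Step 2: S = kB * ln(W) = 1.381e-23 * 10.86
Step 3: S = 1.5e-22 J/K

1.5e-22


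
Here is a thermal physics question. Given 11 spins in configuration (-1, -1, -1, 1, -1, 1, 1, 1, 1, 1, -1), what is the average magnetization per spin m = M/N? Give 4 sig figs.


Step 1: Count up spins (+1): 6, down spins (-1): 5
Step 2: Total magnetization M = 6 - 5 = 1
Step 3: m = M/N = 1/11 = 0.09091

0.09091


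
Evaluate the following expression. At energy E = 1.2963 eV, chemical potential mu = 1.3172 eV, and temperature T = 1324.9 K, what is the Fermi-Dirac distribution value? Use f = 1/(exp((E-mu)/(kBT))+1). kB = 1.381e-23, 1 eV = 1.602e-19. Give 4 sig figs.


Step 1: (E - mu) = 1.2963 - 1.3172 = -0.0209 eV
Step 2: Convert: (E-mu)*eV = -3.348e-21 J
Step 3: x = (E-mu)*eV/(kB*T) = -0.183
Step 4: f = 1/(exp(-0.183)+1) = 0.5456

0.5456


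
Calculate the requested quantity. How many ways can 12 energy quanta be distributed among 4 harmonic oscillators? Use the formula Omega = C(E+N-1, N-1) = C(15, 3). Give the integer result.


Step 1: Use binomial coefficient C(15, 3)
Step 2: Numerator = 15! / 12!
Step 3: Denominator = 3!
Step 4: Omega = 455

455


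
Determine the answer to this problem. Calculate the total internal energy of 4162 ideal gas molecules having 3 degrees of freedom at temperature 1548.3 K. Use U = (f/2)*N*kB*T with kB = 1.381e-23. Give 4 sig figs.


Step 1: f/2 = 3/2 = 1.5
Step 2: N*kB*T = 4162*1.381e-23*1548.3 = 8.899e-17
Step 3: U = 1.5 * 8.899e-17 = 1.335e-16 J

1.335e-16


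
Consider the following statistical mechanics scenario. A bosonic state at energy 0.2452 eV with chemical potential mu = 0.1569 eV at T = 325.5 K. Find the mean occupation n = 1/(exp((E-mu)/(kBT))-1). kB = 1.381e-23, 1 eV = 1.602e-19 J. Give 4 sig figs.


Step 1: (E - mu) = 0.0883 eV
Step 2: x = (E-mu)*eV/(kB*T) = 0.0883*1.602e-19/(1.381e-23*325.5) = 3.147
Step 3: exp(x) = 23.26
Step 4: n = 1/(exp(x)-1) = 0.04492

0.04492


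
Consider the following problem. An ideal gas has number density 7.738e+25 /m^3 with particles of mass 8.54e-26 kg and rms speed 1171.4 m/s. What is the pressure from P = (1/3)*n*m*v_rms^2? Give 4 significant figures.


Step 1: v_rms^2 = 1171.4^2 = 1.372e+06
Step 2: n*m = 7.738e+25*8.54e-26 = 6.608
Step 3: P = (1/3)*6.608*1.372e+06 = 3.023e+06 Pa

3.023e+06


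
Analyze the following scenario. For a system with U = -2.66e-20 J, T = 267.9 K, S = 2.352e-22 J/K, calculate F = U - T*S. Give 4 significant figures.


Step 1: T*S = 267.9 * 2.352e-22 = 6.301e-20 J
Step 2: F = U - T*S = -2.66e-20 - 6.301e-20
Step 3: F = -8.961e-20 J

-8.961e-20


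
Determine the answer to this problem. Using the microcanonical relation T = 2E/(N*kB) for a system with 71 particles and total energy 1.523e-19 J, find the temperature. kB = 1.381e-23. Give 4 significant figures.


Step 1: Numerator = 2*E = 2*1.523e-19 = 3.046e-19 J
Step 2: Denominator = N*kB = 71*1.381e-23 = 9.805e-22
Step 3: T = 3.046e-19 / 9.805e-22 = 310.7 K

310.7


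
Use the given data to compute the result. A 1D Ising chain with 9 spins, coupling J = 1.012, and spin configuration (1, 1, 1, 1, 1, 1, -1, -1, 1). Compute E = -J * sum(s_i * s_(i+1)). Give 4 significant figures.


Step 1: Nearest-neighbor products: 1, 1, 1, 1, 1, -1, 1, -1
Step 2: Sum of products = 4
Step 3: E = -1.012 * 4 = -4.048

-4.048


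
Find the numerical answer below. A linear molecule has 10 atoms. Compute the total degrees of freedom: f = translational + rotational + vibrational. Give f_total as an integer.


Step 1: Translational DOF = 3
Step 2: Rotational DOF (linear) = 2
Step 3: Vibrational DOF = 3*10 - 5 = 25
Step 4: Total = 3 + 2 + 25 = 30

30


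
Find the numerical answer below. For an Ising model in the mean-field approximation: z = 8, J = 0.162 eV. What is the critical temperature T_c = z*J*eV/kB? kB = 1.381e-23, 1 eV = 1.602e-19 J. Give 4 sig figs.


Step 1: z*J = 8*0.162 = 1.296 eV
Step 2: Convert to Joules: 1.296*1.602e-19 = 2.076e-19 J
Step 3: T_c = 2.076e-19 / 1.381e-23 = 1.503e+04 K

1.503e+04


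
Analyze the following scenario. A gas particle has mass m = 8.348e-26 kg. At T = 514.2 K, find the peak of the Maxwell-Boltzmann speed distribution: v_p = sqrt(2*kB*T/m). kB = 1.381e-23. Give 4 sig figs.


Step 1: Numerator = 2*kB*T = 2*1.381e-23*514.2 = 1.42e-20
Step 2: Ratio = 1.42e-20 / 8.348e-26 = 1.701e+05
Step 3: v_p = sqrt(1.701e+05) = 412.5 m/s

412.5


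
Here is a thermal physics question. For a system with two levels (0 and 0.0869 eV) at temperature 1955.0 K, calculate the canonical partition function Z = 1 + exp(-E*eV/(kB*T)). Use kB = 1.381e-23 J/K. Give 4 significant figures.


Step 1: Compute beta*E = E*eV/(kB*T) = 0.0869*1.602e-19/(1.381e-23*1955.0) = 0.5156
Step 2: exp(-beta*E) = exp(-0.5156) = 0.5971
Step 3: Z = 1 + 0.5971 = 1.597

1.597


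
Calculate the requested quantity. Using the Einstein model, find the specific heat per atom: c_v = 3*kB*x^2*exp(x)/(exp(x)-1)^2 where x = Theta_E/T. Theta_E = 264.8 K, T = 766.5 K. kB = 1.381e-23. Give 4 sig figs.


Step 1: x = Theta_E/T = 264.8/766.5 = 0.3455
Step 2: x^2 = 0.1193
Step 3: exp(x) = 1.413
Step 4: c_v = 3*1.381e-23*0.1193*1.413/(1.413-1)^2 = 4.102e-23

4.102e-23


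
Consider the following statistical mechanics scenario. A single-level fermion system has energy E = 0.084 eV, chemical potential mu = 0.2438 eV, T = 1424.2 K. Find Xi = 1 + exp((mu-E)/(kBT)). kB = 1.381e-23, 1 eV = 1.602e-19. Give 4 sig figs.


Step 1: (mu - E) = 0.2438 - 0.084 = 0.1598 eV
Step 2: x = (mu-E)*eV/(kB*T) = 0.1598*1.602e-19/(1.381e-23*1424.2) = 1.302
Step 3: exp(x) = 3.675
Step 4: Xi = 1 + 3.675 = 4.675

4.675


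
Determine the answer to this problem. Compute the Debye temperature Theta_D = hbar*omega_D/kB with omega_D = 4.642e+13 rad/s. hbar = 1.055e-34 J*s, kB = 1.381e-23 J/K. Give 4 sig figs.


Step 1: hbar*omega_D = 1.055e-34 * 4.642e+13 = 4.897e-21 J
Step 2: Theta_D = 4.897e-21 / 1.381e-23
Step 3: Theta_D = 354.6 K

354.6


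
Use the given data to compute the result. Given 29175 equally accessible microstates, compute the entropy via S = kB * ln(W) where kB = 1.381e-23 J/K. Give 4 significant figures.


Step 1: ln(W) = ln(29175) = 10.28
Step 2: S = kB * ln(W) = 1.381e-23 * 10.28
Step 3: S = 1.42e-22 J/K

1.42e-22


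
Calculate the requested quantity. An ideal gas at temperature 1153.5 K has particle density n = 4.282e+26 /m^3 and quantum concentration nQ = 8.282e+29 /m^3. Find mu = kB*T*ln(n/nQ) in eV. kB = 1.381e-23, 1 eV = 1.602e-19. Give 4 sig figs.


Step 1: n/nQ = 4.282e+26/8.282e+29 = 0.000517
Step 2: ln(n/nQ) = -7.567
Step 3: mu = kB*T*ln(n/nQ) = 1.593e-20*-7.567 = -1.205e-19 J
Step 4: Convert to eV: -1.205e-19/1.602e-19 = -0.7525 eV

-0.7525


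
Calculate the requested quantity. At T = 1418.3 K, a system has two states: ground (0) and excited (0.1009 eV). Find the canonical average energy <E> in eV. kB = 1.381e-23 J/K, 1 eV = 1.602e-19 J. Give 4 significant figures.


Step 1: beta*E = 0.1009*1.602e-19/(1.381e-23*1418.3) = 0.8253
Step 2: exp(-beta*E) = 0.4381
Step 3: <E> = 0.1009*0.4381/(1+0.4381) = 0.03074 eV

0.03074


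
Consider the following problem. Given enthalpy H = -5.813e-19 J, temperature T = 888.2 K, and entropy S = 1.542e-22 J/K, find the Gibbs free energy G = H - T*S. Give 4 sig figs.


Step 1: T*S = 888.2 * 1.542e-22 = 1.37e-19 J
Step 2: G = H - T*S = -5.813e-19 - 1.37e-19
Step 3: G = -7.183e-19 J

-7.183e-19


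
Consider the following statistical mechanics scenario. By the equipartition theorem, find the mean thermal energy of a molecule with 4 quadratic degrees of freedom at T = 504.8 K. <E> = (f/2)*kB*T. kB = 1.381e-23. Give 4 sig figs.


Step 1: f/2 = 4/2 = 2
Step 2: kB*T = 1.381e-23 * 504.8 = 6.971e-21
Step 3: <E> = 2 * 6.971e-21 = 1.394e-20 J

1.394e-20


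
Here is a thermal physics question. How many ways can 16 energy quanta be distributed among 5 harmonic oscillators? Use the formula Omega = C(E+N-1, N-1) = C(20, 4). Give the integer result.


Step 1: Use binomial coefficient C(20, 4)
Step 2: Numerator = 20! / 16!
Step 3: Denominator = 4!
Step 4: Omega = 4845

4845


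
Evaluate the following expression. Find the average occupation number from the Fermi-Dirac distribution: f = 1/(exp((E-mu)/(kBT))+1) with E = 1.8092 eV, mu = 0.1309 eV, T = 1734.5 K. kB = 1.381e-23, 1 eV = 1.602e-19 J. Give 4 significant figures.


Step 1: (E - mu) = 1.8092 - 0.1309 = 1.678 eV
Step 2: Convert: (E-mu)*eV = 2.689e-19 J
Step 3: x = (E-mu)*eV/(kB*T) = 11.22
Step 4: f = 1/(exp(11.22)+1) = 1.334e-05

1.334e-05


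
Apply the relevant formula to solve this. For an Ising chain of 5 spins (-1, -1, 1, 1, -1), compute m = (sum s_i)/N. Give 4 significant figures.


Step 1: Count up spins (+1): 2, down spins (-1): 3
Step 2: Total magnetization M = 2 - 3 = -1
Step 3: m = M/N = -1/5 = -0.2

-0.2


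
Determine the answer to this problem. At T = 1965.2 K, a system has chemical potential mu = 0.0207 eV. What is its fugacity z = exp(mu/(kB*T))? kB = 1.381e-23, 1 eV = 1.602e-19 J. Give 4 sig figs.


Step 1: Convert mu to Joules: 0.0207*1.602e-19 = 3.316e-21 J
Step 2: kB*T = 1.381e-23*1965.2 = 2.714e-20 J
Step 3: mu/(kB*T) = 0.1222
Step 4: z = exp(0.1222) = 1.13

1.13


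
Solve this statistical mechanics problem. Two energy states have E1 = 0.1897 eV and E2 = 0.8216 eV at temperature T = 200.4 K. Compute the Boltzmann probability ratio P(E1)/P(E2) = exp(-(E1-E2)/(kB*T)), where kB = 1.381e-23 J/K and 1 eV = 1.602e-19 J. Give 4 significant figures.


Step 1: Compute energy difference dE = E1 - E2 = 0.1897 - 0.8216 = -0.6319 eV
Step 2: Convert to Joules: dE_J = -0.6319 * 1.602e-19 = -1.012e-19 J
Step 3: Compute exponent = -dE_J / (kB * T) = -(-1.012e-19) / (1.381e-23 * 200.4) = 36.58
Step 4: P(E1)/P(E2) = exp(36.58) = 7.684e+15

7.684e+15


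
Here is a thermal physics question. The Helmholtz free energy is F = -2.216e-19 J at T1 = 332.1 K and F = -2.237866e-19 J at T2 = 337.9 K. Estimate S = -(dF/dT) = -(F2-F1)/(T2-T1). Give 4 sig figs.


Step 1: dF = F2 - F1 = -2.237866e-19 - (-2.216e-19) = -2.1866e-21 J
Step 2: dT = T2 - T1 = 337.9 - 332.1 = 5.8 K
Step 3: S = -dF/dT = -(-2.1866e-21)/5.8 = 3.77e-22 J/K

3.77e-22


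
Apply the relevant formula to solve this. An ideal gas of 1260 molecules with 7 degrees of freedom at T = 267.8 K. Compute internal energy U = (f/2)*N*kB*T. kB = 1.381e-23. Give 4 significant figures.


Step 1: f/2 = 7/2 = 3.5
Step 2: N*kB*T = 1260*1.381e-23*267.8 = 4.66e-18
Step 3: U = 3.5 * 4.66e-18 = 1.631e-17 J

1.631e-17


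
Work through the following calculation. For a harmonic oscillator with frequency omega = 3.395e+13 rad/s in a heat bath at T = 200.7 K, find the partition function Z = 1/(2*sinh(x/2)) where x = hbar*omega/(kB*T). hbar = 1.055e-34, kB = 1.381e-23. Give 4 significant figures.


Step 1: Compute x = hbar*omega/(kB*T) = 1.055e-34*3.395e+13/(1.381e-23*200.7) = 1.292
Step 2: x/2 = 0.6461
Step 3: sinh(x/2) = 0.692
Step 4: Z = 1/(2*0.692) = 0.7225

0.7225


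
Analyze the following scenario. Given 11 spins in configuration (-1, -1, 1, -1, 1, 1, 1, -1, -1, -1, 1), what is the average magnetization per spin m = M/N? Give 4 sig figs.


Step 1: Count up spins (+1): 5, down spins (-1): 6
Step 2: Total magnetization M = 5 - 6 = -1
Step 3: m = M/N = -1/11 = -0.09091

-0.09091


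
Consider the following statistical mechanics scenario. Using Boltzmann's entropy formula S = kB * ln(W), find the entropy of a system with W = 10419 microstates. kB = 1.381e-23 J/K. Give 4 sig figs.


Step 1: ln(W) = ln(10419) = 9.251
Step 2: S = kB * ln(W) = 1.381e-23 * 9.251
Step 3: S = 1.278e-22 J/K

1.278e-22


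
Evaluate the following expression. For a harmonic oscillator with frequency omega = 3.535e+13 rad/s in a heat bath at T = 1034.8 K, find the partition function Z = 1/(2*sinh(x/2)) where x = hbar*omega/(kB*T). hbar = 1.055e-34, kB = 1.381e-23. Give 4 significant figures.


Step 1: Compute x = hbar*omega/(kB*T) = 1.055e-34*3.535e+13/(1.381e-23*1034.8) = 0.261
Step 2: x/2 = 0.1305
Step 3: sinh(x/2) = 0.1309
Step 4: Z = 1/(2*0.1309) = 3.821

3.821


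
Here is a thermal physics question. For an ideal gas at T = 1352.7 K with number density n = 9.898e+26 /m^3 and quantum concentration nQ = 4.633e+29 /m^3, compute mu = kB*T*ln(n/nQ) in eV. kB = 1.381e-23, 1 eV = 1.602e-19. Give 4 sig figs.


Step 1: n/nQ = 9.898e+26/4.633e+29 = 0.002136
Step 2: ln(n/nQ) = -6.149
Step 3: mu = kB*T*ln(n/nQ) = 1.868e-20*-6.149 = -1.149e-19 J
Step 4: Convert to eV: -1.149e-19/1.602e-19 = -0.717 eV

-0.717


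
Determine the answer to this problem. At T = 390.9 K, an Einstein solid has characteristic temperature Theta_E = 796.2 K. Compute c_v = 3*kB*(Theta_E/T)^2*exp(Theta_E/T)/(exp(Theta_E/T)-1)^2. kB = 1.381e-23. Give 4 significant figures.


Step 1: x = Theta_E/T = 796.2/390.9 = 2.037
Step 2: x^2 = 4.149
Step 3: exp(x) = 7.666
Step 4: c_v = 3*1.381e-23*4.149*7.666/(7.666-1)^2 = 2.965e-23

2.965e-23


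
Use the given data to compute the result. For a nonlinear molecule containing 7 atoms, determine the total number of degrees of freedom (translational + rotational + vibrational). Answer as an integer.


Step 1: Translational DOF = 3
Step 2: Rotational DOF (nonlinear) = 3
Step 3: Vibrational DOF = 3*7 - 6 = 15
Step 4: Total = 3 + 3 + 15 = 21

21


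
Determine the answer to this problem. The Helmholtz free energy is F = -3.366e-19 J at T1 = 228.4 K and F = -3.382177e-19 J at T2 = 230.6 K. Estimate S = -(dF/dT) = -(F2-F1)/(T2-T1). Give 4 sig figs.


Step 1: dF = F2 - F1 = -3.382177e-19 - (-3.366e-19) = -1.6177e-21 J
Step 2: dT = T2 - T1 = 230.6 - 228.4 = 2.2 K
Step 3: S = -dF/dT = -(-1.6177e-21)/2.2 = 7.353e-22 J/K

7.353e-22


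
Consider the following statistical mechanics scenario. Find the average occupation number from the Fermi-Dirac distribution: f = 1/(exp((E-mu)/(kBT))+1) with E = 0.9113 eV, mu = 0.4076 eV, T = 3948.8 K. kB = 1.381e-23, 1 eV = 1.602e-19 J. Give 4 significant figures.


Step 1: (E - mu) = 0.9113 - 0.4076 = 0.5037 eV
Step 2: Convert: (E-mu)*eV = 8.069e-20 J
Step 3: x = (E-mu)*eV/(kB*T) = 1.48
Step 4: f = 1/(exp(1.48)+1) = 0.1855

0.1855


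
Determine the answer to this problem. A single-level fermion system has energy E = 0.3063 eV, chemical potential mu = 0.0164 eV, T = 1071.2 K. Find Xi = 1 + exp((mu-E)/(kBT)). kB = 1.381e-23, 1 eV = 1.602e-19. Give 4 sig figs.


Step 1: (mu - E) = 0.0164 - 0.3063 = -0.2899 eV
Step 2: x = (mu-E)*eV/(kB*T) = -0.2899*1.602e-19/(1.381e-23*1071.2) = -3.139
Step 3: exp(x) = 0.04331
Step 4: Xi = 1 + 0.04331 = 1.043

1.043


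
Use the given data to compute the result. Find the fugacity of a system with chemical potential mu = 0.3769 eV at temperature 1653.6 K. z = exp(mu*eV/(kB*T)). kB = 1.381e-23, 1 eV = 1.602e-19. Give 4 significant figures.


Step 1: Convert mu to Joules: 0.3769*1.602e-19 = 6.038e-20 J
Step 2: kB*T = 1.381e-23*1653.6 = 2.284e-20 J
Step 3: mu/(kB*T) = 2.644
Step 4: z = exp(2.644) = 14.07

14.07


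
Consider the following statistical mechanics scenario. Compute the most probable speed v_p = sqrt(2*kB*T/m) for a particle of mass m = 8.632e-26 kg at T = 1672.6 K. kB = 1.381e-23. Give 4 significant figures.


Step 1: Numerator = 2*kB*T = 2*1.381e-23*1672.6 = 4.62e-20
Step 2: Ratio = 4.62e-20 / 8.632e-26 = 5.352e+05
Step 3: v_p = sqrt(5.352e+05) = 731.6 m/s

731.6


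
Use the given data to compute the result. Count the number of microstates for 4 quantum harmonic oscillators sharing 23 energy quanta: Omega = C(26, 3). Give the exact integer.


Step 1: Use binomial coefficient C(26, 3)
Step 2: Numerator = 26! / 23!
Step 3: Denominator = 3!
Step 4: Omega = 2600

2600


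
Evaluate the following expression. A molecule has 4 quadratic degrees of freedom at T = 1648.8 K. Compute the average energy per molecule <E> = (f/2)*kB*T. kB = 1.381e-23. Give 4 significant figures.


Step 1: f/2 = 4/2 = 2
Step 2: kB*T = 1.381e-23 * 1648.8 = 2.277e-20
Step 3: <E> = 2 * 2.277e-20 = 4.554e-20 J

4.554e-20


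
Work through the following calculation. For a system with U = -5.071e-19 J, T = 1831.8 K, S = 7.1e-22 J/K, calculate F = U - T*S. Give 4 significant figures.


Step 1: T*S = 1831.8 * 7.1e-22 = 1.301e-18 J
Step 2: F = U - T*S = -5.071e-19 - 1.301e-18
Step 3: F = -1.808e-18 J

-1.808e-18


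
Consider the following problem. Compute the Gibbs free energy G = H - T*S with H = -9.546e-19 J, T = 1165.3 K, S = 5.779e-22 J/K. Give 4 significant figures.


Step 1: T*S = 1165.3 * 5.779e-22 = 6.734e-19 J
Step 2: G = H - T*S = -9.546e-19 - 6.734e-19
Step 3: G = -1.628e-18 J

-1.628e-18


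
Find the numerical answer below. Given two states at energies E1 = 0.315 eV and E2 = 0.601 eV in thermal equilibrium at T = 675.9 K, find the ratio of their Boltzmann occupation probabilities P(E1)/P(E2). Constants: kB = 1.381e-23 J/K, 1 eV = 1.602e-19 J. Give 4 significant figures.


Step 1: Compute energy difference dE = E1 - E2 = 0.315 - 0.601 = -0.286 eV
Step 2: Convert to Joules: dE_J = -0.286 * 1.602e-19 = -4.582e-20 J
Step 3: Compute exponent = -dE_J / (kB * T) = -(-4.582e-20) / (1.381e-23 * 675.9) = 4.909
Step 4: P(E1)/P(E2) = exp(4.909) = 135.4

135.4


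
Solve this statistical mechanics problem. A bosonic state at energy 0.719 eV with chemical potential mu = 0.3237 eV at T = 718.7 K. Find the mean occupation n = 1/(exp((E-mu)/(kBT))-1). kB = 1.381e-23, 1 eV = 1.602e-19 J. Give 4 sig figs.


Step 1: (E - mu) = 0.3953 eV
Step 2: x = (E-mu)*eV/(kB*T) = 0.3953*1.602e-19/(1.381e-23*718.7) = 6.38
Step 3: exp(x) = 590.2
Step 4: n = 1/(exp(x)-1) = 0.001697

0.001697


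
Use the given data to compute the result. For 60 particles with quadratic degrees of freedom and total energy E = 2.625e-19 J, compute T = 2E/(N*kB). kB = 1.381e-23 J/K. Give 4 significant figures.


Step 1: Numerator = 2*E = 2*2.625e-19 = 5.25e-19 J
Step 2: Denominator = N*kB = 60*1.381e-23 = 8.286e-22
Step 3: T = 5.25e-19 / 8.286e-22 = 633.6 K

633.6


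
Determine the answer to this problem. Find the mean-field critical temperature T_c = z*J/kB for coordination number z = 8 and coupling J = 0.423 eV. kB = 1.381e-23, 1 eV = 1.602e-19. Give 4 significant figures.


Step 1: z*J = 8*0.423 = 3.384 eV
Step 2: Convert to Joules: 3.384*1.602e-19 = 5.421e-19 J
Step 3: T_c = 5.421e-19 / 1.381e-23 = 3.926e+04 K

3.926e+04


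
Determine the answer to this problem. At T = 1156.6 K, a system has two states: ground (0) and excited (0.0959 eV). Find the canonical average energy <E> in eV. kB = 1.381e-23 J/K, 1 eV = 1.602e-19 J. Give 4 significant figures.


Step 1: beta*E = 0.0959*1.602e-19/(1.381e-23*1156.6) = 0.9618
Step 2: exp(-beta*E) = 0.3822
Step 3: <E> = 0.0959*0.3822/(1+0.3822) = 0.02652 eV

0.02652


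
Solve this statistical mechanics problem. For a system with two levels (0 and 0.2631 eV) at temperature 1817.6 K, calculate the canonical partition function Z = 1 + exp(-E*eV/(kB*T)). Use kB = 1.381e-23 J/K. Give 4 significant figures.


Step 1: Compute beta*E = E*eV/(kB*T) = 0.2631*1.602e-19/(1.381e-23*1817.6) = 1.679
Step 2: exp(-beta*E) = exp(-1.679) = 0.1865
Step 3: Z = 1 + 0.1865 = 1.187

1.187


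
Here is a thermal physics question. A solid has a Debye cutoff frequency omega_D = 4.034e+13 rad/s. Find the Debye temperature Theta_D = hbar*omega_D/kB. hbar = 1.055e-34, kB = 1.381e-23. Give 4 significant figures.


Step 1: hbar*omega_D = 1.055e-34 * 4.034e+13 = 4.256e-21 J
Step 2: Theta_D = 4.256e-21 / 1.381e-23
Step 3: Theta_D = 308.2 K

308.2


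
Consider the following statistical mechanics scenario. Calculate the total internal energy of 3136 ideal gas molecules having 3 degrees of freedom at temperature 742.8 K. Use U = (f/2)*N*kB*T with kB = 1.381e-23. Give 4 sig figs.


Step 1: f/2 = 3/2 = 1.5
Step 2: N*kB*T = 3136*1.381e-23*742.8 = 3.217e-17
Step 3: U = 1.5 * 3.217e-17 = 4.825e-17 J

4.825e-17


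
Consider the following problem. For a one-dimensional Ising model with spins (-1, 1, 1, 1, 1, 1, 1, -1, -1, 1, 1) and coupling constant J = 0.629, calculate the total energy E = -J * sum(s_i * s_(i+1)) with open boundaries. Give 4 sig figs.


Step 1: Nearest-neighbor products: -1, 1, 1, 1, 1, 1, -1, 1, -1, 1
Step 2: Sum of products = 4
Step 3: E = -0.629 * 4 = -2.516

-2.516


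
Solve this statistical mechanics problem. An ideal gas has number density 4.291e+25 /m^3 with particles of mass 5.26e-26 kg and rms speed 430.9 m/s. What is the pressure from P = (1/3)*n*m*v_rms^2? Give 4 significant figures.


Step 1: v_rms^2 = 430.9^2 = 1.857e+05
Step 2: n*m = 4.291e+25*5.26e-26 = 2.257
Step 3: P = (1/3)*2.257*1.857e+05 = 1.397e+05 Pa

1.397e+05


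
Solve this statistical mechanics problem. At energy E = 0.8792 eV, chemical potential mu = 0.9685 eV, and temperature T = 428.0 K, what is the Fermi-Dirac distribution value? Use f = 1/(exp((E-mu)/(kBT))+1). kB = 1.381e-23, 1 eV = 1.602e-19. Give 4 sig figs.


Step 1: (E - mu) = 0.8792 - 0.9685 = -0.0893 eV
Step 2: Convert: (E-mu)*eV = -1.431e-20 J
Step 3: x = (E-mu)*eV/(kB*T) = -2.42
Step 4: f = 1/(exp(-2.42)+1) = 0.9184

0.9184


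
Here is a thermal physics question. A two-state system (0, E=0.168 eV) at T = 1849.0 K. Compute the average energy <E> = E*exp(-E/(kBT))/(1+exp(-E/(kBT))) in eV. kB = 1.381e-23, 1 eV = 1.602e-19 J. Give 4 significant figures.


Step 1: beta*E = 0.168*1.602e-19/(1.381e-23*1849.0) = 1.054
Step 2: exp(-beta*E) = 0.3485
Step 3: <E> = 0.168*0.3485/(1+0.3485) = 0.04342 eV

0.04342


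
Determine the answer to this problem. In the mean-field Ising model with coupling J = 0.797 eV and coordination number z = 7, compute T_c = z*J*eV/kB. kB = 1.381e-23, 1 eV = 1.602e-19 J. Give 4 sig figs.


Step 1: z*J = 7*0.797 = 5.579 eV
Step 2: Convert to Joules: 5.579*1.602e-19 = 8.938e-19 J
Step 3: T_c = 8.938e-19 / 1.381e-23 = 6.472e+04 K

6.472e+04


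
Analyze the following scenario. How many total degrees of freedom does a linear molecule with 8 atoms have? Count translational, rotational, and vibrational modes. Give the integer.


Step 1: Translational DOF = 3
Step 2: Rotational DOF (linear) = 2
Step 3: Vibrational DOF = 3*8 - 5 = 19
Step 4: Total = 3 + 2 + 19 = 24

24


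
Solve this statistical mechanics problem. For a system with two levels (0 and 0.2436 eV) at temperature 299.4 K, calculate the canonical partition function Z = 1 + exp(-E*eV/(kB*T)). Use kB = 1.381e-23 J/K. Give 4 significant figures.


Step 1: Compute beta*E = E*eV/(kB*T) = 0.2436*1.602e-19/(1.381e-23*299.4) = 9.438
Step 2: exp(-beta*E) = exp(-9.438) = 7.961e-05
Step 3: Z = 1 + 7.961e-05 = 1

1


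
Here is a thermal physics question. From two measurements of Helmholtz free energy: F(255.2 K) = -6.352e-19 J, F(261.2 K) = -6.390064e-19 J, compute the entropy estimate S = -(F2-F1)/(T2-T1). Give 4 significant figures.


Step 1: dF = F2 - F1 = -6.390064e-19 - (-6.352e-19) = -3.8064e-21 J
Step 2: dT = T2 - T1 = 261.2 - 255.2 = 6 K
Step 3: S = -dF/dT = -(-3.8064e-21)/6 = 6.344e-22 J/K

6.344e-22


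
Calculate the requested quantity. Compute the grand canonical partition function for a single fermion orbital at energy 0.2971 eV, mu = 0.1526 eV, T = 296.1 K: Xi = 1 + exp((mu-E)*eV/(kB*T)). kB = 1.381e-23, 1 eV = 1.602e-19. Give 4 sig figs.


Step 1: (mu - E) = 0.1526 - 0.2971 = -0.1445 eV
Step 2: x = (mu-E)*eV/(kB*T) = -0.1445*1.602e-19/(1.381e-23*296.1) = -5.661
Step 3: exp(x) = 0.003479
Step 4: Xi = 1 + 0.003479 = 1.003

1.003


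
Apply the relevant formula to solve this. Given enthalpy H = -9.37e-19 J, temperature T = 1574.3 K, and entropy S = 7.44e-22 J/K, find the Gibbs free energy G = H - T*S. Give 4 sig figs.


Step 1: T*S = 1574.3 * 7.44e-22 = 1.171e-18 J
Step 2: G = H - T*S = -9.37e-19 - 1.171e-18
Step 3: G = -2.108e-18 J

-2.108e-18


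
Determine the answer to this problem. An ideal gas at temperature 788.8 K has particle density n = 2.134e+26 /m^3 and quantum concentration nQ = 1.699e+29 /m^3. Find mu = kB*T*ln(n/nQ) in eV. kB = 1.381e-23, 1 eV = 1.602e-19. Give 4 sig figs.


Step 1: n/nQ = 2.134e+26/1.699e+29 = 0.001256
Step 2: ln(n/nQ) = -6.68
Step 3: mu = kB*T*ln(n/nQ) = 1.089e-20*-6.68 = -7.277e-20 J
Step 4: Convert to eV: -7.277e-20/1.602e-19 = -0.4542 eV

-0.4542


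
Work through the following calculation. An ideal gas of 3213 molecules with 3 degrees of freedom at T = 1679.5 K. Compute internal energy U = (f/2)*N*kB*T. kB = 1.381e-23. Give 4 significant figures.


Step 1: f/2 = 3/2 = 1.5
Step 2: N*kB*T = 3213*1.381e-23*1679.5 = 7.452e-17
Step 3: U = 1.5 * 7.452e-17 = 1.118e-16 J

1.118e-16


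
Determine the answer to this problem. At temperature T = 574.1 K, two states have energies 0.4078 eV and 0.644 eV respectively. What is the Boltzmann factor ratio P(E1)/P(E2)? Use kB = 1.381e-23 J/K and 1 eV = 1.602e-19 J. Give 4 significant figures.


Step 1: Compute energy difference dE = E1 - E2 = 0.4078 - 0.644 = -0.2362 eV
Step 2: Convert to Joules: dE_J = -0.2362 * 1.602e-19 = -3.784e-20 J
Step 3: Compute exponent = -dE_J / (kB * T) = -(-3.784e-20) / (1.381e-23 * 574.1) = 4.773
Step 4: P(E1)/P(E2) = exp(4.773) = 118.2

118.2


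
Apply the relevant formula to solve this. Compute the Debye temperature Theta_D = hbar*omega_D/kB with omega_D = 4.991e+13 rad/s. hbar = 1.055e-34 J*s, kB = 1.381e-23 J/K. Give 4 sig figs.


Step 1: hbar*omega_D = 1.055e-34 * 4.991e+13 = 5.266e-21 J
Step 2: Theta_D = 5.266e-21 / 1.381e-23
Step 3: Theta_D = 381.3 K

381.3


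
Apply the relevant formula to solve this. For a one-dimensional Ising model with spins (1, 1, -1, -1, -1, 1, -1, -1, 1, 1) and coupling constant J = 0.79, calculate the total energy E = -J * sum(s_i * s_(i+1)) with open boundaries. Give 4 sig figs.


Step 1: Nearest-neighbor products: 1, -1, 1, 1, -1, -1, 1, -1, 1
Step 2: Sum of products = 1
Step 3: E = -0.79 * 1 = -0.79

-0.79


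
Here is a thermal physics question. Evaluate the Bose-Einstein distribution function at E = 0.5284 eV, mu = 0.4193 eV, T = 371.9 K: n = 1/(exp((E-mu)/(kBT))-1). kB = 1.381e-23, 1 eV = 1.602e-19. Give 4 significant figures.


Step 1: (E - mu) = 0.1091 eV
Step 2: x = (E-mu)*eV/(kB*T) = 0.1091*1.602e-19/(1.381e-23*371.9) = 3.403
Step 3: exp(x) = 30.06
Step 4: n = 1/(exp(x)-1) = 0.03442

0.03442


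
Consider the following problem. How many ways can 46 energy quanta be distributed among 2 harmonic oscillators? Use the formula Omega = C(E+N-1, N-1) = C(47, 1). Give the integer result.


Step 1: Use binomial coefficient C(47, 1)
Step 2: Numerator = 47! / 46!
Step 3: Denominator = 1!
Step 4: Omega = 47

47


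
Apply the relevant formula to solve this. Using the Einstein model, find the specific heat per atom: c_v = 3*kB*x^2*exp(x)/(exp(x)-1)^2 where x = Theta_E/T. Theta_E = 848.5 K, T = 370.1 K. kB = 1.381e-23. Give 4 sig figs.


Step 1: x = Theta_E/T = 848.5/370.1 = 2.293
Step 2: x^2 = 5.256
Step 3: exp(x) = 9.901
Step 4: c_v = 3*1.381e-23*5.256*9.901/(9.901-1)^2 = 2.721e-23

2.721e-23


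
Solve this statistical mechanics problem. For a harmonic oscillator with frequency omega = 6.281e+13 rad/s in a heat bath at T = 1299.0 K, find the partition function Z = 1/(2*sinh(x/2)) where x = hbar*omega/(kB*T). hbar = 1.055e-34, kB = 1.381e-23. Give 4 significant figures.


Step 1: Compute x = hbar*omega/(kB*T) = 1.055e-34*6.281e+13/(1.381e-23*1299.0) = 0.3694
Step 2: x/2 = 0.1847
Step 3: sinh(x/2) = 0.1857
Step 4: Z = 1/(2*0.1857) = 2.692

2.692


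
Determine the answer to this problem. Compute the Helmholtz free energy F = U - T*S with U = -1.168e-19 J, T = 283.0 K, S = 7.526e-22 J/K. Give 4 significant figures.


Step 1: T*S = 283.0 * 7.526e-22 = 2.13e-19 J
Step 2: F = U - T*S = -1.168e-19 - 2.13e-19
Step 3: F = -3.298e-19 J

-3.298e-19


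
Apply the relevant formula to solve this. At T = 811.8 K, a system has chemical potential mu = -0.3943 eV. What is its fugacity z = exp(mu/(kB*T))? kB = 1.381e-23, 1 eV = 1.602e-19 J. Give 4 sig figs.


Step 1: Convert mu to Joules: -0.3943*1.602e-19 = -6.317e-20 J
Step 2: kB*T = 1.381e-23*811.8 = 1.121e-20 J
Step 3: mu/(kB*T) = -5.634
Step 4: z = exp(-5.634) = 0.003573

0.003573


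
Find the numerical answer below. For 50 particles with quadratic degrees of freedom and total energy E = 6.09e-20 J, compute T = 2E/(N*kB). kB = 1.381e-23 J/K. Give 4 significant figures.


Step 1: Numerator = 2*E = 2*6.09e-20 = 1.218e-19 J
Step 2: Denominator = N*kB = 50*1.381e-23 = 6.905e-22
Step 3: T = 1.218e-19 / 6.905e-22 = 176.4 K

176.4


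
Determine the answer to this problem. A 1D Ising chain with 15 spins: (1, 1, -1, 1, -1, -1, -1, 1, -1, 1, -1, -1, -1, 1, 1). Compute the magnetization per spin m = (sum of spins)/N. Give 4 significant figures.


Step 1: Count up spins (+1): 7, down spins (-1): 8
Step 2: Total magnetization M = 7 - 8 = -1
Step 3: m = M/N = -1/15 = -0.06667

-0.06667


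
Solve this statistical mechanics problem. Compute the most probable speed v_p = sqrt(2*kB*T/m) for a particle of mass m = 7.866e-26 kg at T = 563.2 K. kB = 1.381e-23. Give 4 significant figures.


Step 1: Numerator = 2*kB*T = 2*1.381e-23*563.2 = 1.556e-20
Step 2: Ratio = 1.556e-20 / 7.866e-26 = 1.978e+05
Step 3: v_p = sqrt(1.978e+05) = 444.7 m/s

444.7


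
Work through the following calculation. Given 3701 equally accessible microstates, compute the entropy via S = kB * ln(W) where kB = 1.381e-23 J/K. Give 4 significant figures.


Step 1: ln(W) = ln(3701) = 8.216
Step 2: S = kB * ln(W) = 1.381e-23 * 8.216
Step 3: S = 1.135e-22 J/K

1.135e-22


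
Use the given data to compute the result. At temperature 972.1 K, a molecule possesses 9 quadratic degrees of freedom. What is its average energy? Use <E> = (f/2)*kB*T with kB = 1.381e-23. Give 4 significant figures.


Step 1: f/2 = 9/2 = 4.5
Step 2: kB*T = 1.381e-23 * 972.1 = 1.342e-20
Step 3: <E> = 4.5 * 1.342e-20 = 6.041e-20 J

6.041e-20


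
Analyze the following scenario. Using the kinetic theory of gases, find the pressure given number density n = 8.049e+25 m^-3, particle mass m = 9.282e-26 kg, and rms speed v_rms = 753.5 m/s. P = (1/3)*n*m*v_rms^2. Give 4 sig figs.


Step 1: v_rms^2 = 753.5^2 = 5.678e+05
Step 2: n*m = 8.049e+25*9.282e-26 = 7.471
Step 3: P = (1/3)*7.471*5.678e+05 = 1.414e+06 Pa

1.414e+06


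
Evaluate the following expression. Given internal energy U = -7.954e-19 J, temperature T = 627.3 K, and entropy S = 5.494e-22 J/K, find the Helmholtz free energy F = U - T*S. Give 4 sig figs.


Step 1: T*S = 627.3 * 5.494e-22 = 3.446e-19 J
Step 2: F = U - T*S = -7.954e-19 - 3.446e-19
Step 3: F = -1.14e-18 J

-1.14e-18


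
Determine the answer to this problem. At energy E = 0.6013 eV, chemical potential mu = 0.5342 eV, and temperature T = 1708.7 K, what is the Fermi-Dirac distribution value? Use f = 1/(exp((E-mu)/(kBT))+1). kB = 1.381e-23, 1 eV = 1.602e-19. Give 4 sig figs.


Step 1: (E - mu) = 0.6013 - 0.5342 = 0.0671 eV
Step 2: Convert: (E-mu)*eV = 1.075e-20 J
Step 3: x = (E-mu)*eV/(kB*T) = 0.4555
Step 4: f = 1/(exp(0.4555)+1) = 0.388

0.388


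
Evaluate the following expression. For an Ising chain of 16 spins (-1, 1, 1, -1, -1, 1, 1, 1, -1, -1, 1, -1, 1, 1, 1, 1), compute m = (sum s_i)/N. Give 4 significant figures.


Step 1: Count up spins (+1): 10, down spins (-1): 6
Step 2: Total magnetization M = 10 - 6 = 4
Step 3: m = M/N = 4/16 = 0.25

0.25


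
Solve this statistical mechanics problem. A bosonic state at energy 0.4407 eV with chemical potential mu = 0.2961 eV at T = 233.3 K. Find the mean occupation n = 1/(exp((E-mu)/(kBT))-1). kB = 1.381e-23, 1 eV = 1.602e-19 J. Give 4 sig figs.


Step 1: (E - mu) = 0.1446 eV
Step 2: x = (E-mu)*eV/(kB*T) = 0.1446*1.602e-19/(1.381e-23*233.3) = 7.19
Step 3: exp(x) = 1326
Step 4: n = 1/(exp(x)-1) = 0.0007547

0.0007547


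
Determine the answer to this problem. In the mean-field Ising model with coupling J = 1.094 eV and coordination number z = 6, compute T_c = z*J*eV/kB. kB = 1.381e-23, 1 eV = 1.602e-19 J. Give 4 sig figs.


Step 1: z*J = 6*1.094 = 6.564 eV
Step 2: Convert to Joules: 6.564*1.602e-19 = 1.052e-18 J
Step 3: T_c = 1.052e-18 / 1.381e-23 = 7.614e+04 K

7.614e+04


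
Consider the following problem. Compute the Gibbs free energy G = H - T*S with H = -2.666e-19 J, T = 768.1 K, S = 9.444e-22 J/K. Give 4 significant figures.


Step 1: T*S = 768.1 * 9.444e-22 = 7.254e-19 J
Step 2: G = H - T*S = -2.666e-19 - 7.254e-19
Step 3: G = -9.92e-19 J

-9.92e-19


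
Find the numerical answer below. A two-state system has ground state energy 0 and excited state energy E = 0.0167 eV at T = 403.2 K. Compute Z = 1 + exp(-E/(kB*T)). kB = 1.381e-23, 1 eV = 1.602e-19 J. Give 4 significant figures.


Step 1: Compute beta*E = E*eV/(kB*T) = 0.0167*1.602e-19/(1.381e-23*403.2) = 0.4805
Step 2: exp(-beta*E) = exp(-0.4805) = 0.6185
Step 3: Z = 1 + 0.6185 = 1.618

1.618


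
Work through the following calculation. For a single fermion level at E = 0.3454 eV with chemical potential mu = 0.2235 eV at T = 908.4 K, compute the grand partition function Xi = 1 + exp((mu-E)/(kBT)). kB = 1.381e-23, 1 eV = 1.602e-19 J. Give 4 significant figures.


Step 1: (mu - E) = 0.2235 - 0.3454 = -0.1219 eV
Step 2: x = (mu-E)*eV/(kB*T) = -0.1219*1.602e-19/(1.381e-23*908.4) = -1.557
Step 3: exp(x) = 0.2108
Step 4: Xi = 1 + 0.2108 = 1.211

1.211


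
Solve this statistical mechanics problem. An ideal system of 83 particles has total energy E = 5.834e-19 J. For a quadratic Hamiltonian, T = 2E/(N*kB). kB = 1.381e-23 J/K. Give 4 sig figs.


Step 1: Numerator = 2*E = 2*5.834e-19 = 1.167e-18 J
Step 2: Denominator = N*kB = 83*1.381e-23 = 1.146e-21
Step 3: T = 1.167e-18 / 1.146e-21 = 1018 K

1018


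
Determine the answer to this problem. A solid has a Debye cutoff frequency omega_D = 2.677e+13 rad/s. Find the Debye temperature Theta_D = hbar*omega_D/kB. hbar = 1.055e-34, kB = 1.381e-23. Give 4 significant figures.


Step 1: hbar*omega_D = 1.055e-34 * 2.677e+13 = 2.824e-21 J
Step 2: Theta_D = 2.824e-21 / 1.381e-23
Step 3: Theta_D = 204.5 K

204.5


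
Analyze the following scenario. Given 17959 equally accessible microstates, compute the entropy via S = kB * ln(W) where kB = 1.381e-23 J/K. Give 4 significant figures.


Step 1: ln(W) = ln(17959) = 9.796
Step 2: S = kB * ln(W) = 1.381e-23 * 9.796
Step 3: S = 1.353e-22 J/K

1.353e-22


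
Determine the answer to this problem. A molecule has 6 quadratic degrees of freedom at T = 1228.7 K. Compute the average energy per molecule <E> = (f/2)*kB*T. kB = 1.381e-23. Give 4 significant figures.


Step 1: f/2 = 6/2 = 3
Step 2: kB*T = 1.381e-23 * 1228.7 = 1.697e-20
Step 3: <E> = 3 * 1.697e-20 = 5.091e-20 J

5.091e-20


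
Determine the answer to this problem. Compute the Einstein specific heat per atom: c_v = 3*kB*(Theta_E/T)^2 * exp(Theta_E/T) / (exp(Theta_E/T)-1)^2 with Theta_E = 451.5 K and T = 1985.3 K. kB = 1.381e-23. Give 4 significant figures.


Step 1: x = Theta_E/T = 451.5/1985.3 = 0.2274
Step 2: x^2 = 0.05172
Step 3: exp(x) = 1.255
Step 4: c_v = 3*1.381e-23*0.05172*1.255/(1.255-1)^2 = 4.125e-23

4.125e-23


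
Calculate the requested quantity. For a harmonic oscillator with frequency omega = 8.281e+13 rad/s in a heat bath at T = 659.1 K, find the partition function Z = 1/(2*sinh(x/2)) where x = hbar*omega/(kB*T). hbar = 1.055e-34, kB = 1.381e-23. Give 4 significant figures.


Step 1: Compute x = hbar*omega/(kB*T) = 1.055e-34*8.281e+13/(1.381e-23*659.1) = 0.9598
Step 2: x/2 = 0.4799
Step 3: sinh(x/2) = 0.4985
Step 4: Z = 1/(2*0.4985) = 1.003

1.003
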